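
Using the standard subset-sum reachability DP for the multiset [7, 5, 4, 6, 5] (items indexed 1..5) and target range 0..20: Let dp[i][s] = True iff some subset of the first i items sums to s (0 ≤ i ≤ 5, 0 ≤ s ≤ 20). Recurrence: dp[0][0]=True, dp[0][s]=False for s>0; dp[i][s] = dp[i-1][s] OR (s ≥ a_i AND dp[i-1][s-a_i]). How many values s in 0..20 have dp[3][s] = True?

i\s   0   1   2   3   4   5   6   7   8   9  10  11  12  13  14  15  16  17  18  19  20
  0   T   F   F   F   F   F   F   F   F   F   F   F   F   F   F   F   F   F   F   F   F
  1   T   F   F   F   F   F   F   T   F   F   F   F   F   F   F   F   F   F   F   F   F
  2   T   F   F   F   F   T   F   T   F   F   F   F   T   F   F   F   F   F   F   F   F
  3   T   F   F   F   T   T   F   T   F   T   F   T   T   F   F   F   T   F   F   F   F
  4   T   F   F   F   T   T   T   T   F   T   T   T   T   T   F   T   T   T   T   F   F
  5   T   F   F   F   T   T   T   T   F   T   T   T   T   T   T   T   T   T   T   F   T

8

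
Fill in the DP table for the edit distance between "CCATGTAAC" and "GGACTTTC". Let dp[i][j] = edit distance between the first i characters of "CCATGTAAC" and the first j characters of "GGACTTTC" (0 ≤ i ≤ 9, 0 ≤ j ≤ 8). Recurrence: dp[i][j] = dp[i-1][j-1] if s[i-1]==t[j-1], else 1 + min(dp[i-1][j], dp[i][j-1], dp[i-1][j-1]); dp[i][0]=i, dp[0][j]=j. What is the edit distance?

   ''  G  G  A  C  T  T  T  C
''  0  1  2  3  4  5  6  7  8
 C  1  1  2  3  3  4  5  6  7
 C  2  2  2  3  3  4  5  6  6
 A  3  3  3  2  3  4  5  6  7
 T  4  4  4  3  3  3  4  5  6
 G  5  4  4  4  4  4  4  5  6
 T  6  5  5  5  5  4  4  4  5
 A  7  6  6  5  6  5  5  5  5
 A  8  7  7  6  6  6  6  6  6
 C  9  8  8  7  6  7  7  7  6

6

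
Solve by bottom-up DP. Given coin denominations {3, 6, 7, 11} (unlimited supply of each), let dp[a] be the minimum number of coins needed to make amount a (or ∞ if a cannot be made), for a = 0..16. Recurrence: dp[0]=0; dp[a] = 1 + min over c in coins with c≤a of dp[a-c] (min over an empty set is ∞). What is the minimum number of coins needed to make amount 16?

 a  0  1  2  3  4  5  6  7  8  9 10 11 12 13 14 15 16
dp  0  -  -  1  -  -  1  1  -  2  2  1  2  2  2  3  3
(- denotes ∞ / unreachable)

3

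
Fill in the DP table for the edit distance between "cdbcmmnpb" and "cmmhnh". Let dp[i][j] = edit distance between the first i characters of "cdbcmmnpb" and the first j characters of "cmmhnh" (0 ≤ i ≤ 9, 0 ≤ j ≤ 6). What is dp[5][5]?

   ''  c  m  m  h  n  h
''  0  1  2  3  4  5  6
 c  1  0  1  2  3  4  5
 d  2  1  1  2  3  4  5
 b  3  2  2  2  3  4  5
 c  4  3  3  3  3  4  5
 m  5  4  3  3  4  4  5
 m  6  5  4  3  4  5  5
 n  7  6  5  4  4  4  5
 p  8  7  6  5  5  5  5
 b  9  8  7  6  6  6  6

4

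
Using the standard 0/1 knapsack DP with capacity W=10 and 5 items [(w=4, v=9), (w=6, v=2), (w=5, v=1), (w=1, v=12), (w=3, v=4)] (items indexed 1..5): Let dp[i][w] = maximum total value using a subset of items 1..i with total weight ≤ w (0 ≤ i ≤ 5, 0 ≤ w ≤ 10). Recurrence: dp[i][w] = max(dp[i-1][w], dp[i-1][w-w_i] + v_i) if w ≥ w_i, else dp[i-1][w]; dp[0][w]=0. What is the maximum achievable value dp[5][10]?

i\w   0   1   2   3   4   5   6   7   8   9  10
  0   0   0   0   0   0   0   0   0   0   0   0
  1   0   0   0   0   9   9   9   9   9   9   9
  2   0   0   0   0   9   9   9   9   9   9  11
  3   0   0   0   0   9   9   9   9   9  10  11
  4   0  12  12  12  12  21  21  21  21  21  22
  5   0  12  12  12  16  21  21  21  25  25  25

25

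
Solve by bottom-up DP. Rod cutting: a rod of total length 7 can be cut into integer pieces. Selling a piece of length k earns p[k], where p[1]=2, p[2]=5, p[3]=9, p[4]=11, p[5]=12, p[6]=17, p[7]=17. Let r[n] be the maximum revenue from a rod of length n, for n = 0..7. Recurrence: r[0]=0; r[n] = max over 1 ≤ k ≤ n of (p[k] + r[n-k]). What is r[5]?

14

   n    0    1    2    3    4    5    6    7
r[n]    0    2    5    9   11   14   18   20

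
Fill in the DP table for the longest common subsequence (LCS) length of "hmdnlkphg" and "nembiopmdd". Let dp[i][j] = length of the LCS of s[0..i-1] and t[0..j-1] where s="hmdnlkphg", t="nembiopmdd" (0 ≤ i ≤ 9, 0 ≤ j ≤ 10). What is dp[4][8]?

1

   ''  n  e  m  b  i  o  p  m  d  d
''  0  0  0  0  0  0  0  0  0  0  0
 h  0  0  0  0  0  0  0  0  0  0  0
 m  0  0  0  1  1  1  1  1  1  1  1
 d  0  0  0  1  1  1  1  1  1  2  2
 n  0  1  1  1  1  1  1  1  1  2  2
 l  0  1  1  1  1  1  1  1  1  2  2
 k  0  1  1  1  1  1  1  1  1  2  2
 p  0  1  1  1  1  1  1  2  2  2  2
 h  0  1  1  1  1  1  1  2  2  2  2
 g  0  1  1  1  1  1  1  2  2  2  2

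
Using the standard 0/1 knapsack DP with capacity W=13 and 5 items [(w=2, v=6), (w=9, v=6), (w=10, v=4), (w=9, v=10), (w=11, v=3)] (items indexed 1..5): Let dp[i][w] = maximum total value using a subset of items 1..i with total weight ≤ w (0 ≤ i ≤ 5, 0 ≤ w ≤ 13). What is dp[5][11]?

i\w   0   1   2   3   4   5   6   7   8   9  10  11  12  13
  0   0   0   0   0   0   0   0   0   0   0   0   0   0   0
  1   0   0   6   6   6   6   6   6   6   6   6   6   6   6
  2   0   0   6   6   6   6   6   6   6   6   6  12  12  12
  3   0   0   6   6   6   6   6   6   6   6   6  12  12  12
  4   0   0   6   6   6   6   6   6   6  10  10  16  16  16
  5   0   0   6   6   6   6   6   6   6  10  10  16  16  16

16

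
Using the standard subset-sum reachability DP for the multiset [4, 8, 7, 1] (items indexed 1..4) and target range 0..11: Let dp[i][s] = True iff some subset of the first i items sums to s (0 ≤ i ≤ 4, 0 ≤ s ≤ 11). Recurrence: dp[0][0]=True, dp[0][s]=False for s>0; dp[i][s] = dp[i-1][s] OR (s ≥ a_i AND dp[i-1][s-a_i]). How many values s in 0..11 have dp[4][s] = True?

8

i\s   0   1   2   3   4   5   6   7   8   9  10  11
  0   T   F   F   F   F   F   F   F   F   F   F   F
  1   T   F   F   F   T   F   F   F   F   F   F   F
  2   T   F   F   F   T   F   F   F   T   F   F   F
  3   T   F   F   F   T   F   F   T   T   F   F   T
  4   T   T   F   F   T   T   F   T   T   T   F   T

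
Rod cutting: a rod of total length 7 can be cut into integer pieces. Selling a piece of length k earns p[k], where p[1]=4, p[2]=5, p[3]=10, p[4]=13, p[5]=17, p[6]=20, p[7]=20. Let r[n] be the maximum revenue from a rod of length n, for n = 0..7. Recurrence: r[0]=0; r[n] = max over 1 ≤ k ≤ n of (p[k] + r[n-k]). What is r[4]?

   n    0    1    2    3    4    5    6    7
r[n]    0    4    8   12   16   20   24   28

16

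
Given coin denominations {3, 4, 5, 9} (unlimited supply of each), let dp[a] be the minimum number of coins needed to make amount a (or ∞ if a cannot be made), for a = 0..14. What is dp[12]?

 a  0  1  2  3  4  5  6  7  8  9 10 11 12 13 14
dp  0  -  -  1  1  1  2  2  2  1  2  3  2  2  2
(- denotes ∞ / unreachable)

2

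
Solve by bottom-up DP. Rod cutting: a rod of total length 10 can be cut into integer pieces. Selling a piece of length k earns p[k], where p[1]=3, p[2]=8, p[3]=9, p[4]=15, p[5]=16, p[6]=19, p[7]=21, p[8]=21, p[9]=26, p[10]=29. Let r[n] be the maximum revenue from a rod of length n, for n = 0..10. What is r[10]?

   n    0    1    2    3    4    5    6    7    8    9   10
r[n]    0    3    8   11   16   19   24   27   32   35   40

40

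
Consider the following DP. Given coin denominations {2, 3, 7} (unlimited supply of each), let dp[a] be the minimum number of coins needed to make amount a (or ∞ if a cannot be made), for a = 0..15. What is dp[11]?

3

 a  0  1  2  3  4  5  6  7  8  9 10 11 12 13 14 15
dp  0  -  1  1  2  2  2  1  3  2  2  3  3  3  2  4
(- denotes ∞ / unreachable)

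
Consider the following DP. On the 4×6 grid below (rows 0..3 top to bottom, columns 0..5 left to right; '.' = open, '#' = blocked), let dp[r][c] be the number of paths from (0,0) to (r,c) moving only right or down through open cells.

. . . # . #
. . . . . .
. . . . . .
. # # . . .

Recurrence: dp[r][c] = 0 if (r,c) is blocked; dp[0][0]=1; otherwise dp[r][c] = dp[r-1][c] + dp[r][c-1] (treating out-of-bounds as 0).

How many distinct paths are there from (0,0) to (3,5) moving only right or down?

36

r\c   0   1   2   3   4   5
  0   1   1   1   0   0   0
  1   1   2   3   3   3   3
  2   1   3   6   9  12  15
  3   1   0   0   9  21  36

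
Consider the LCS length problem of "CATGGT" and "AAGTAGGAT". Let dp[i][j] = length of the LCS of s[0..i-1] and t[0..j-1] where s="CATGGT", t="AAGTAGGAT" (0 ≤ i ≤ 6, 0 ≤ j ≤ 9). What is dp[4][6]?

   ''  A  A  G  T  A  G  G  A  T
''  0  0  0  0  0  0  0  0  0  0
 C  0  0  0  0  0  0  0  0  0  0
 A  0  1  1  1  1  1  1  1  1  1
 T  0  1  1  1  2  2  2  2  2  2
 G  0  1  1  2  2  2  3  3  3  3
 G  0  1  1  2  2  2  3  4  4  4
 T  0  1  1  2  3  3  3  4  4  5

3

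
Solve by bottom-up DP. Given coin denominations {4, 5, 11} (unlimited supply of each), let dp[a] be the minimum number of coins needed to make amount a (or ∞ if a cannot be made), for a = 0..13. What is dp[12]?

 a  0  1  2  3  4  5  6  7  8  9 10 11 12 13
dp  0  -  -  -  1  1  -  -  2  2  2  1  3  3
(- denotes ∞ / unreachable)

3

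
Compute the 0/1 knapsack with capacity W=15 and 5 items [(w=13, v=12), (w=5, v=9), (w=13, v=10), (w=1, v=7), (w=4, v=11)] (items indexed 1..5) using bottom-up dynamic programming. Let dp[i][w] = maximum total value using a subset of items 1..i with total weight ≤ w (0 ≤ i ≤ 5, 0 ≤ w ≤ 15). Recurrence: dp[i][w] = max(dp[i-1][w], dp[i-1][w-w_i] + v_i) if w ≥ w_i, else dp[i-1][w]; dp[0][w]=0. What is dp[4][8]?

i\w   0   1   2   3   4   5   6   7   8   9  10  11  12  13  14  15
  0   0   0   0   0   0   0   0   0   0   0   0   0   0   0   0   0
  1   0   0   0   0   0   0   0   0   0   0   0   0   0  12  12  12
  2   0   0   0   0   0   9   9   9   9   9   9   9   9  12  12  12
  3   0   0   0   0   0   9   9   9   9   9   9   9   9  12  12  12
  4   0   7   7   7   7   9  16  16  16  16  16  16  16  16  19  19
  5   0   7   7   7  11  18  18  18  18  20  27  27  27  27  27  27

16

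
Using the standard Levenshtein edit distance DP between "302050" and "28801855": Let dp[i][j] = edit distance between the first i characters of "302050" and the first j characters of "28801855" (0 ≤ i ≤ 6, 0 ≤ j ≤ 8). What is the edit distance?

   ''  2  8  8  0  1  8  5  5
''  0  1  2  3  4  5  6  7  8
 3  1  1  2  3  4  5  6  7  8
 0  2  2  2  3  3  4  5  6  7
 2  3  2  3  3  4  4  5  6  7
 0  4  3  3  4  3  4  5  6  7
 5  5  4  4  4  4  4  5  5  6
 0  6  5  5  5  4  5  5  6  6

6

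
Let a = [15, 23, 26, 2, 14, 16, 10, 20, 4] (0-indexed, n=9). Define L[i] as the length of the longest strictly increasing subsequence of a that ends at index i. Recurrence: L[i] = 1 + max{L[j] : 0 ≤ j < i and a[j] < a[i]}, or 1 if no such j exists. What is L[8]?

2

   i    0    1    2    3    4    5    6    7    8
a[i]   15   23   26    2   14   16   10   20    4
L[i]    1    2    3    1    2    3    2    4    2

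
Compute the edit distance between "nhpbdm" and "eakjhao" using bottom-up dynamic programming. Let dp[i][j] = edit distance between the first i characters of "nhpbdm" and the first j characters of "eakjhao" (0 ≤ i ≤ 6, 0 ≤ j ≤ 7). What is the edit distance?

7

   ''  e  a  k  j  h  a  o
''  0  1  2  3  4  5  6  7
 n  1  1  2  3  4  5  6  7
 h  2  2  2  3  4  4  5  6
 p  3  3  3  3  4  5  5  6
 b  4  4  4  4  4  5  6  6
 d  5  5  5  5  5  5  6  7
 m  6  6  6  6  6  6  6  7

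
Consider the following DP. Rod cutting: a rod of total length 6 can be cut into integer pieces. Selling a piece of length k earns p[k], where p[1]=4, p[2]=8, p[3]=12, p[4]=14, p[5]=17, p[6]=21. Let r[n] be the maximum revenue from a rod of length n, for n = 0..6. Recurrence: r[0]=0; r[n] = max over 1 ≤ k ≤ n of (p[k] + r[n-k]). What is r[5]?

   n    0    1    2    3    4    5    6
r[n]    0    4    8   12   16   20   24

20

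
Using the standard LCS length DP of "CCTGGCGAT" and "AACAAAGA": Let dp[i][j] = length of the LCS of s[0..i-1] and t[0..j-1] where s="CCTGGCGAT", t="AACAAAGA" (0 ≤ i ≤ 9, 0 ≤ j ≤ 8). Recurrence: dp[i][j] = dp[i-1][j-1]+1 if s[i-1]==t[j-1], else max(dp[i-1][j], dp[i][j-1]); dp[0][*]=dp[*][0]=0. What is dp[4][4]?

   ''  A  A  C  A  A  A  G  A
''  0  0  0  0  0  0  0  0  0
 C  0  0  0  1  1  1  1  1  1
 C  0  0  0  1  1  1  1  1  1
 T  0  0  0  1  1  1  1  1  1
 G  0  0  0  1  1  1  1  2  2
 G  0  0  0  1  1  1  1  2  2
 C  0  0  0  1  1  1  1  2  2
 G  0  0  0  1  1  1  1  2  2
 A  0  1  1  1  2  2  2  2  3
 T  0  1  1  1  2  2  2  2  3

1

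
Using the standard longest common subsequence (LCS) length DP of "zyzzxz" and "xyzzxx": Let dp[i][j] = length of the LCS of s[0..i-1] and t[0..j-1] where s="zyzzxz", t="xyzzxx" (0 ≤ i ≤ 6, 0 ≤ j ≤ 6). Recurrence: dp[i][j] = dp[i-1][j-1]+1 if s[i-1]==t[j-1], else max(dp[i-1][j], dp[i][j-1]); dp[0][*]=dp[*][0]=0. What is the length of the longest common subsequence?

   ''  x  y  z  z  x  x
''  0  0  0  0  0  0  0
 z  0  0  0  1  1  1  1
 y  0  0  1  1  1  1  1
 z  0  0  1  2  2  2  2
 z  0  0  1  2  3  3  3
 x  0  1  1  2  3  4  4
 z  0  1  1  2  3  4  4

4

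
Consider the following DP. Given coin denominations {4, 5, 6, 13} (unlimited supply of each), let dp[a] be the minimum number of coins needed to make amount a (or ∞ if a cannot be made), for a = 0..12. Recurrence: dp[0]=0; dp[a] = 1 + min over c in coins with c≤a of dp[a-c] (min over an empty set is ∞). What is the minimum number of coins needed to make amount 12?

2

 a  0  1  2  3  4  5  6  7  8  9 10 11 12
dp  0  -  -  -  1  1  1  -  2  2  2  2  2
(- denotes ∞ / unreachable)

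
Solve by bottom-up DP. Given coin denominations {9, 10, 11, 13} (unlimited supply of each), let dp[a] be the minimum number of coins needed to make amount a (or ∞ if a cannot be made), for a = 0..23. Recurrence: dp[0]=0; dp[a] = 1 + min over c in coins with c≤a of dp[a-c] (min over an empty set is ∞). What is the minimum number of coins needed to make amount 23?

2

 a  0  1  2  3  4  5  6  7  8  9 10 11 12 13 14 15 16 17 18 19 20 21 22 23
dp  0  -  -  -  -  -  -  -  -  1  1  1  -  1  -  -  -  -  2  2  2  2  2  2
(- denotes ∞ / unreachable)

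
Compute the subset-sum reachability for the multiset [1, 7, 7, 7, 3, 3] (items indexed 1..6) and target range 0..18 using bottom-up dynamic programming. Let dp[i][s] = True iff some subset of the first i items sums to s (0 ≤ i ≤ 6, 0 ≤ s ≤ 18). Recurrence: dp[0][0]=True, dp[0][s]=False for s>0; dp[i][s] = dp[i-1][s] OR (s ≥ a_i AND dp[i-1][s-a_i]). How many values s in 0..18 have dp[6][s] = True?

14

i\s   0   1   2   3   4   5   6   7   8   9  10  11  12  13  14  15  16  17  18
  0   T   F   F   F   F   F   F   F   F   F   F   F   F   F   F   F   F   F   F
  1   T   T   F   F   F   F   F   F   F   F   F   F   F   F   F   F   F   F   F
  2   T   T   F   F   F   F   F   T   T   F   F   F   F   F   F   F   F   F   F
  3   T   T   F   F   F   F   F   T   T   F   F   F   F   F   T   T   F   F   F
  4   T   T   F   F   F   F   F   T   T   F   F   F   F   F   T   T   F   F   F
  5   T   T   F   T   T   F   F   T   T   F   T   T   F   F   T   T   F   T   T
  6   T   T   F   T   T   F   T   T   T   F   T   T   F   T   T   T   F   T   T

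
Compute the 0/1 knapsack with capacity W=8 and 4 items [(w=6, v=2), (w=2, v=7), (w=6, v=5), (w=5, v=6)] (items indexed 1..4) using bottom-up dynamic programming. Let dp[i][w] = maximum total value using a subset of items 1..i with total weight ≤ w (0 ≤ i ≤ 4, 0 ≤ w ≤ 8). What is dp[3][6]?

i\w   0   1   2   3   4   5   6   7   8
  0   0   0   0   0   0   0   0   0   0
  1   0   0   0   0   0   0   2   2   2
  2   0   0   7   7   7   7   7   7   9
  3   0   0   7   7   7   7   7   7  12
  4   0   0   7   7   7   7   7  13  13

7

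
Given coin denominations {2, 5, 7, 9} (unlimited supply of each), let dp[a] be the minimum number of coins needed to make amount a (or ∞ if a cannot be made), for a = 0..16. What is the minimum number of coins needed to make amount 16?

2

 a  0  1  2  3  4  5  6  7  8  9 10 11 12 13 14 15 16
dp  0  -  1  -  2  1  3  1  4  1  2  2  2  3  2  3  2
(- denotes ∞ / unreachable)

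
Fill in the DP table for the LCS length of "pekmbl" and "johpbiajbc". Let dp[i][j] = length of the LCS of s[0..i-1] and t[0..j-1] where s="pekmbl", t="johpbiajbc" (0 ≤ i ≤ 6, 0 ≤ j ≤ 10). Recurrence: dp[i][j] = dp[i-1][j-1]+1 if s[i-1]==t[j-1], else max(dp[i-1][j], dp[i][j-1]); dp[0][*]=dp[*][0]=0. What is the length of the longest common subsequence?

2

   ''  j  o  h  p  b  i  a  j  b  c
''  0  0  0  0  0  0  0  0  0  0  0
 p  0  0  0  0  1  1  1  1  1  1  1
 e  0  0  0  0  1  1  1  1  1  1  1
 k  0  0  0  0  1  1  1  1  1  1  1
 m  0  0  0  0  1  1  1  1  1  1  1
 b  0  0  0  0  1  2  2  2  2  2  2
 l  0  0  0  0  1  2  2  2  2  2  2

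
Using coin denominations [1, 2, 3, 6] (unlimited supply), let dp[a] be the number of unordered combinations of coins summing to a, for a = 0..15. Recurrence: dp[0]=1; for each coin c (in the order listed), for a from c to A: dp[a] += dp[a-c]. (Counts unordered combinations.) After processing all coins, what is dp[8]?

12

after  coin     0     1     2     3     4     5     6     7     8     9    10    11    12    13    14    15
          1     1     1     1     1     1     1     1     1     1     1     1     1     1     1     1     1
          2     1     1     2     2     3     3     4     4     5     5     6     6     7     7     8     8
          3     1     1     2     3     4     5     7     8    10    12    14    16    19    21    24    27
          6     1     1     2     3     4     5     8     9    12    15    18    21    27    30    36    42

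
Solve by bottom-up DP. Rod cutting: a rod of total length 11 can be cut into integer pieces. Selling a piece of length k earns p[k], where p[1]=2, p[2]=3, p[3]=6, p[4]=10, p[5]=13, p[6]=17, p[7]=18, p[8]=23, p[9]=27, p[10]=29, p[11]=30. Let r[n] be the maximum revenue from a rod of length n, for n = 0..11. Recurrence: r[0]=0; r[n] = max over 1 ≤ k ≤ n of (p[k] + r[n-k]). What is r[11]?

   n    0    1    2    3    4    5    6    7    8    9   10   11
r[n]    0    2    4    6   10   13   17   19   23   27   29   31

31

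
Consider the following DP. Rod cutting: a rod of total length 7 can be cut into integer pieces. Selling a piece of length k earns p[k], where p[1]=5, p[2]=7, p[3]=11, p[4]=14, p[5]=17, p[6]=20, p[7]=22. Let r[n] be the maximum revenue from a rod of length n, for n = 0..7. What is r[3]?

   n    0    1    2    3    4    5    6    7
r[n]    0    5   10   15   20   25   30   35

15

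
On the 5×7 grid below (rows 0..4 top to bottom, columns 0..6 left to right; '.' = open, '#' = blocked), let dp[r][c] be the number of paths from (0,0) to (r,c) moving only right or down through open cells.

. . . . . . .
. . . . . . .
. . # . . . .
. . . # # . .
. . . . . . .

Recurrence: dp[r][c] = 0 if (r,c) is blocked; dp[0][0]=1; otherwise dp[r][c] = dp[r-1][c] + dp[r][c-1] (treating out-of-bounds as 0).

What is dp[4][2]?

r\c   0   1   2   3   4   5   6
  0   1   1   1   1   1   1   1
  1   1   2   3   4   5   6   7
  2   1   3   0   4   9  15  22
  3   1   4   4   0   0  15  37
  4   1   5   9   9   9  24  61

9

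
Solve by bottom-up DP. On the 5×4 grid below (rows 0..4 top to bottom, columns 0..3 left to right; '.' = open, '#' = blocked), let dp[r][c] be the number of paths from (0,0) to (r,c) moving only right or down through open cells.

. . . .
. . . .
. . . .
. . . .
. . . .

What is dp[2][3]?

r\c   0   1   2   3
  0   1   1   1   1
  1   1   2   3   4
  2   1   3   6  10
  3   1   4  10  20
  4   1   5  15  35

10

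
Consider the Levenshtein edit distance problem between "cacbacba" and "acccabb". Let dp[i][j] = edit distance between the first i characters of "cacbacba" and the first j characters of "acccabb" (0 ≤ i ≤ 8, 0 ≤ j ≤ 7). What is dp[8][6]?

5

   ''  a  c  c  c  a  b  b
''  0  1  2  3  4  5  6  7
 c  1  1  1  2  3  4  5  6
 a  2  1  2  2  3  3  4  5
 c  3  2  1  2  2  3  4  5
 b  4  3  2  2  3  3  3  4
 a  5  4  3  3  3  3  4  4
 c  6  5  4  3  3  4  4  5
 b  7  6  5  4  4  4  4  4
 a  8  7  6  5  5  4  5  5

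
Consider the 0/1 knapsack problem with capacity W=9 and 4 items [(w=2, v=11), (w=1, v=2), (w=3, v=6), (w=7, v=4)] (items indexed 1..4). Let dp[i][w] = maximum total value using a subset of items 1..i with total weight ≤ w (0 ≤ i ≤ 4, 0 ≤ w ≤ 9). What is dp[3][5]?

17

i\w   0   1   2   3   4   5   6   7   8   9
  0   0   0   0   0   0   0   0   0   0   0
  1   0   0  11  11  11  11  11  11  11  11
  2   0   2  11  13  13  13  13  13  13  13
  3   0   2  11  13  13  17  19  19  19  19
  4   0   2  11  13  13  17  19  19  19  19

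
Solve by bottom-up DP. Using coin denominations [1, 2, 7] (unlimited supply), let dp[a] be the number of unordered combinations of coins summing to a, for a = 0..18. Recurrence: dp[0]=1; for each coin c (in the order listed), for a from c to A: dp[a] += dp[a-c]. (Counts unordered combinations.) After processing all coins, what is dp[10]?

after  coin     0     1     2     3     4     5     6     7     8     9    10    11    12    13    14    15    16    17    18
          1     1     1     1     1     1     1     1     1     1     1     1     1     1     1     1     1     1     1     1
          2     1     1     2     2     3     3     4     4     5     5     6     6     7     7     8     8     9     9    10
          7     1     1     2     2     3     3     4     5     6     7     8     9    10    11    13    14    16    17    19

8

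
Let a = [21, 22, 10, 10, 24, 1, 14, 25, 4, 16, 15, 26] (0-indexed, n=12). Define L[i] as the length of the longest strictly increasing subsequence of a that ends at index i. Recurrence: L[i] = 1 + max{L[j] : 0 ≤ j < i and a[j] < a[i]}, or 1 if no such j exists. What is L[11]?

5

   i    0    1    2    3    4    5    6    7    8    9   10   11
a[i]   21   22   10   10   24    1   14   25    4   16   15   26
L[i]    1    2    1    1    3    1    2    4    2    3    3    5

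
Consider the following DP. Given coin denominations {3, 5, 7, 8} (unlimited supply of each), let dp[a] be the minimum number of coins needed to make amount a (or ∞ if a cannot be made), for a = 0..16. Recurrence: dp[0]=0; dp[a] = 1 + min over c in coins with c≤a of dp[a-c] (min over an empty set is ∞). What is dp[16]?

 a  0  1  2  3  4  5  6  7  8  9 10 11 12 13 14 15 16
dp  0  -  -  1  -  1  2  1  1  3  2  2  2  2  2  2  2
(- denotes ∞ / unreachable)

2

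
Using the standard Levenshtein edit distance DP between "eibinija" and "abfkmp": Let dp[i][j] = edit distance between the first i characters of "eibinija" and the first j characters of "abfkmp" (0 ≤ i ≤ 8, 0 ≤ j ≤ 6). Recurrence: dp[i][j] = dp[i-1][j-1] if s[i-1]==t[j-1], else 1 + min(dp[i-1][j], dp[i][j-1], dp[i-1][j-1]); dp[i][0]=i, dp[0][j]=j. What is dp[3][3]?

3

   ''  a  b  f  k  m  p
''  0  1  2  3  4  5  6
 e  1  1  2  3  4  5  6
 i  2  2  2  3  4  5  6
 b  3  3  2  3  4  5  6
 i  4  4  3  3  4  5  6
 n  5  5  4  4  4  5  6
 i  6  6  5  5  5  5  6
 j  7  7  6  6  6  6  6
 a  8  7  7  7  7  7  7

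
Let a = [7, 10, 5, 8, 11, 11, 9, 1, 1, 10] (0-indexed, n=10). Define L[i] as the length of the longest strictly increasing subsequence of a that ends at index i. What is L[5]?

   i    0    1    2    3    4    5    6    7    8    9
a[i]    7   10    5    8   11   11    9    1    1   10
L[i]    1    2    1    2    3    3    3    1    1    4

3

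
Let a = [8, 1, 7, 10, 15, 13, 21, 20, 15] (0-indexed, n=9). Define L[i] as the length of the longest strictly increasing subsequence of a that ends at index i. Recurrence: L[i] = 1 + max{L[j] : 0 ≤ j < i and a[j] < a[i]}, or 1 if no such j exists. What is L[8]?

5

   i    0    1    2    3    4    5    6    7    8
a[i]    8    1    7   10   15   13   21   20   15
L[i]    1    1    2    3    4    4    5    5    5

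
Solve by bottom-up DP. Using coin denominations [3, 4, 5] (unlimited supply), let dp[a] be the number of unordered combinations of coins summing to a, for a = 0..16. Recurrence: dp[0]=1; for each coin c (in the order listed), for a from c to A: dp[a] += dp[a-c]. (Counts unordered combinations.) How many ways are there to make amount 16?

4

after  coin     0     1     2     3     4     5     6     7     8     9    10    11    12    13    14    15    16
          3     1     0     0     1     0     0     1     0     0     1     0     0     1     0     0     1     0
          4     1     0     0     1     1     0     1     1     1     1     1     1     2     1     1     2     2
          5     1     0     0     1     1     1     1     1     2     2     2     2     3     3     3     4     4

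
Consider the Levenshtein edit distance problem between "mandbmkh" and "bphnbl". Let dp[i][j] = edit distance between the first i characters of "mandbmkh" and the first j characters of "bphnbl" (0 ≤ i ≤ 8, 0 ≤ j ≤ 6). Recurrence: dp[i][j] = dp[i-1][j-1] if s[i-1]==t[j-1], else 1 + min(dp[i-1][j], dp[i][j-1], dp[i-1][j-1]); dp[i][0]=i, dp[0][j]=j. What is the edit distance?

   ''  b  p  h  n  b  l
''  0  1  2  3  4  5  6
 m  1  1  2  3  4  5  6
 a  2  2  2  3  4  5  6
 n  3  3  3  3  3  4  5
 d  4  4  4  4  4  4  5
 b  5  4  5  5  5  4  5
 m  6  5  5  6  6  5  5
 k  7  6  6  6  7  6  6
 h  8  7  7  6  7  7  7

7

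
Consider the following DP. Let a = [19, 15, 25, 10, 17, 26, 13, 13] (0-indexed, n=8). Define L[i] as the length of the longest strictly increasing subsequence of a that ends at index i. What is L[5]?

3

   i    0    1    2    3    4    5    6    7
a[i]   19   15   25   10   17   26   13   13
L[i]    1    1    2    1    2    3    2    2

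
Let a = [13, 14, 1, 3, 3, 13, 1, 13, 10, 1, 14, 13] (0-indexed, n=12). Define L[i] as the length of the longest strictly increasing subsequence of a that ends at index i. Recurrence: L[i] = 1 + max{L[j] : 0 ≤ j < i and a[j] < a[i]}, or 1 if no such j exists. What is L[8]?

   i    0    1    2    3    4    5    6    7    8    9   10   11
a[i]   13   14    1    3    3   13    1   13   10    1   14   13
L[i]    1    2    1    2    2    3    1    3    3    1    4    4

3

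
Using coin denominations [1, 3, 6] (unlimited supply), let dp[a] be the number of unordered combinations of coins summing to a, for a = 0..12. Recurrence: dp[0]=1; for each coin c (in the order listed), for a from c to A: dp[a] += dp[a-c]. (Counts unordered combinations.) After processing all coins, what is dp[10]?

after  coin     0     1     2     3     4     5     6     7     8     9    10    11    12
          1     1     1     1     1     1     1     1     1     1     1     1     1     1
          3     1     1     1     2     2     2     3     3     3     4     4     4     5
          6     1     1     1     2     2     2     4     4     4     6     6     6     9

6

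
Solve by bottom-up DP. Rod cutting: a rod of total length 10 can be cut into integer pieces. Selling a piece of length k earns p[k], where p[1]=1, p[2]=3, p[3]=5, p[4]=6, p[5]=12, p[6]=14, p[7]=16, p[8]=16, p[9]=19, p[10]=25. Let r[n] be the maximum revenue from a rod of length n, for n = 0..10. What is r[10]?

   n    0    1    2    3    4    5    6    7    8    9   10
r[n]    0    1    3    5    6   12   14   16   17   19   25

25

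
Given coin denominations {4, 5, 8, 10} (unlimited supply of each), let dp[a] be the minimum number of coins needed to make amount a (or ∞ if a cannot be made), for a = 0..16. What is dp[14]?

2

 a  0  1  2  3  4  5  6  7  8  9 10 11 12 13 14 15 16
dp  0  -  -  -  1  1  -  -  1  2  1  -  2  2  2  2  2
(- denotes ∞ / unreachable)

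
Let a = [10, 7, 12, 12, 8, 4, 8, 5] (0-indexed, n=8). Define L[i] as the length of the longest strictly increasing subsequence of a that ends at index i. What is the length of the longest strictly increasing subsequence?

   i    0    1    2    3    4    5    6    7
a[i]   10    7   12   12    8    4    8    5
L[i]    1    1    2    2    2    1    2    2

2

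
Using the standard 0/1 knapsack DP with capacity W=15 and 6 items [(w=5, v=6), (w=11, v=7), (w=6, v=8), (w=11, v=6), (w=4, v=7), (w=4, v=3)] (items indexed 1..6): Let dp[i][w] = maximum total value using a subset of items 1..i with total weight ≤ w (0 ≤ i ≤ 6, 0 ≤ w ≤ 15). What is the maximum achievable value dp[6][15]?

i\w   0   1   2   3   4   5   6   7   8   9  10  11  12  13  14  15
  0   0   0   0   0   0   0   0   0   0   0   0   0   0   0   0   0
  1   0   0   0   0   0   6   6   6   6   6   6   6   6   6   6   6
  2   0   0   0   0   0   6   6   6   6   6   6   7   7   7   7   7
  3   0   0   0   0   0   6   8   8   8   8   8  14  14  14  14  14
  4   0   0   0   0   0   6   8   8   8   8   8  14  14  14  14  14
  5   0   0   0   0   7   7   8   8   8  13  15  15  15  15  15  21
  6   0   0   0   0   7   7   8   8  10  13  15  15  15  16  18  21

21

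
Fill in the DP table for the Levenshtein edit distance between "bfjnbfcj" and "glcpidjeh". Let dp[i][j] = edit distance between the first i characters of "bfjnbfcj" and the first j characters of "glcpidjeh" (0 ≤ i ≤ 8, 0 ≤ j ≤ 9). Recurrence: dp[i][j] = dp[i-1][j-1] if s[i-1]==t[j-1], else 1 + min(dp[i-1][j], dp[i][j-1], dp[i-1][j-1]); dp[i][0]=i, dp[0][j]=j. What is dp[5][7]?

   ''  g  l  c  p  i  d  j  e  h
''  0  1  2  3  4  5  6  7  8  9
 b  1  1  2  3  4  5  6  7  8  9
 f  2  2  2  3  4  5  6  7  8  9
 j  3  3  3  3  4  5  6  6  7  8
 n  4  4  4  4  4  5  6  7  7  8
 b  5  5  5  5  5  5  6  7  8  8
 f  6  6  6  6  6  6  6  7  8  9
 c  7  7  7  6  7  7  7  7  8  9
 j  8  8  8  7  7  8  8  7  8  9

7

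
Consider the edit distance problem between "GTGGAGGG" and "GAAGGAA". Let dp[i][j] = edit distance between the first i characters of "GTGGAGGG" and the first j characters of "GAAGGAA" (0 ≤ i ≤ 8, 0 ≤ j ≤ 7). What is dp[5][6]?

   ''  G  A  A  G  G  A  A
''  0  1  2  3  4  5  6  7
 G  1  0  1  2  3  4  5  6
 T  2  1  1  2  3  4  5  6
 G  3  2  2  2  2  3  4  5
 G  4  3  3  3  2  2  3  4
 A  5  4  3  3  3  3  2  3
 G  6  5  4  4  3  3  3  3
 G  7  6  5  5  4  3  4  4
 G  8  7  6  6  5  4  4  5

2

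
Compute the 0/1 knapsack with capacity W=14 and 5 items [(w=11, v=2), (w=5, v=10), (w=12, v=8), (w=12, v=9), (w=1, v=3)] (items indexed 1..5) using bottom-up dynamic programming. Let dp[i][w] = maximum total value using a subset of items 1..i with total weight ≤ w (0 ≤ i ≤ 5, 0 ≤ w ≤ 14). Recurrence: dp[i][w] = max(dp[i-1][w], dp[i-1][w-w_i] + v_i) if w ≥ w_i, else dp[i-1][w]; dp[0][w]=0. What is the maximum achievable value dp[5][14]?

i\w   0   1   2   3   4   5   6   7   8   9  10  11  12  13  14
  0   0   0   0   0   0   0   0   0   0   0   0   0   0   0   0
  1   0   0   0   0   0   0   0   0   0   0   0   2   2   2   2
  2   0   0   0   0   0  10  10  10  10  10  10  10  10  10  10
  3   0   0   0   0   0  10  10  10  10  10  10  10  10  10  10
  4   0   0   0   0   0  10  10  10  10  10  10  10  10  10  10
  5   0   3   3   3   3  10  13  13  13  13  13  13  13  13  13

13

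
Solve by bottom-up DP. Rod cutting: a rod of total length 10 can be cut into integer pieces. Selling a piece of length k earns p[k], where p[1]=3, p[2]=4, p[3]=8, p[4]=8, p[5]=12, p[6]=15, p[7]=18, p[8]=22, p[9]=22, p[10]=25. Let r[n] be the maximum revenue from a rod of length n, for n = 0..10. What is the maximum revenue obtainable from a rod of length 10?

   n    0    1    2    3    4    5    6    7    8    9   10
r[n]    0    3    6    9   12   15   18   21   24   27   30

30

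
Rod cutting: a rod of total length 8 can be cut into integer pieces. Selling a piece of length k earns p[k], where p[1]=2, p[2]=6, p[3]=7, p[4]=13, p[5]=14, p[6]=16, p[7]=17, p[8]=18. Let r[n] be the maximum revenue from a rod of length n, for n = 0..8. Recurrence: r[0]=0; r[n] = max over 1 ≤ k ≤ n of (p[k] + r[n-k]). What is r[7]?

21

   n    0    1    2    3    4    5    6    7    8
r[n]    0    2    6    8   13   15   19   21   26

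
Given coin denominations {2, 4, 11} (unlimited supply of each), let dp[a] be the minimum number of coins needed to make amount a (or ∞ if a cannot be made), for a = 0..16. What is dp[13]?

 a  0  1  2  3  4  5  6  7  8  9 10 11 12 13 14 15 16
dp  0  -  1  -  1  -  2  -  2  -  3  1  3  2  4  2  4
(- denotes ∞ / unreachable)

2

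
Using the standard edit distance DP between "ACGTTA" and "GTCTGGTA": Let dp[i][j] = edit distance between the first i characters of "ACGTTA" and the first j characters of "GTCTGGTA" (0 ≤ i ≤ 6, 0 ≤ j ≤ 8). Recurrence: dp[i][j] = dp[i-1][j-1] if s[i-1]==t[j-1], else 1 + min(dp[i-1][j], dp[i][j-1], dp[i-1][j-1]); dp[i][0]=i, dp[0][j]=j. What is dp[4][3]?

   ''  G  T  C  T  G  G  T  A
''  0  1  2  3  4  5  6  7  8
 A  1  1  2  3  4  5  6  7  7
 C  2  2  2  2  3  4  5  6  7
 G  3  2  3  3  3  3  4  5  6
 T  4  3  2  3  3  4  4  4  5
 T  5  4  3  3  3  4  5  4  5
 A  6  5  4  4  4  4  5  5  4

3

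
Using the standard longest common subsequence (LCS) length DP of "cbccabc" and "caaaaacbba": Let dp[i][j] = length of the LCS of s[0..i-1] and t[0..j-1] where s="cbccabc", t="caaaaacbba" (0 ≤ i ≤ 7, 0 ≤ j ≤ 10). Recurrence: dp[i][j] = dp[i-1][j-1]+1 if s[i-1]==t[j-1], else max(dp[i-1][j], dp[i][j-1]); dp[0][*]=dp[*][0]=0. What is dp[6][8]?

3

   ''  c  a  a  a  a  a  c  b  b  a
''  0  0  0  0  0  0  0  0  0  0  0
 c  0  1  1  1  1  1  1  1  1  1  1
 b  0  1  1  1  1  1  1  1  2  2  2
 c  0  1  1  1  1  1  1  2  2  2  2
 c  0  1  1  1  1  1  1  2  2  2  2
 a  0  1  2  2  2  2  2  2  2  2  3
 b  0  1  2  2  2  2  2  2  3  3  3
 c  0  1  2  2  2  2  2  3  3  3  3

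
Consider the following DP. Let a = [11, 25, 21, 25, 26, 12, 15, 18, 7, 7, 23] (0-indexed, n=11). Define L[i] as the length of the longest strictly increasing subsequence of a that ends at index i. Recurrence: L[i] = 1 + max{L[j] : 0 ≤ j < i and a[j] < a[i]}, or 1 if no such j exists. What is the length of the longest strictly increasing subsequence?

   i    0    1    2    3    4    5    6    7    8    9   10
a[i]   11   25   21   25   26   12   15   18    7    7   23
L[i]    1    2    2    3    4    2    3    4    1    1    5

5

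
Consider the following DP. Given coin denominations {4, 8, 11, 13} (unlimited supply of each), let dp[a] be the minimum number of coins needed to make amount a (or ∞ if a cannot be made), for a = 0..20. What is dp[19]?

 a  0  1  2  3  4  5  6  7  8  9 10 11 12 13 14 15 16 17 18 19 20
dp  0  -  -  -  1  -  -  -  1  -  -  1  2  1  -  2  2  2  -  2  3
(- denotes ∞ / unreachable)

2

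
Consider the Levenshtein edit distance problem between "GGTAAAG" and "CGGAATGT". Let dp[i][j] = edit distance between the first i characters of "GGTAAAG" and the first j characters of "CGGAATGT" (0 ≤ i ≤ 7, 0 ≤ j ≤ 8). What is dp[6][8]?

   ''  C  G  G  A  A  T  G  T
''  0  1  2  3  4  5  6  7  8
 G  1  1  1  2  3  4  5  6  7
 G  2  2  1  1  2  3  4  5  6
 T  3  3  2  2  2  3  3  4  5
 A  4  4  3  3  2  2  3  4  5
 A  5  5  4  4  3  2  3  4  5
 A  6  6  5  5  4  3  3  4  5
 G  7  7  6  5  5  4  4  3  4

5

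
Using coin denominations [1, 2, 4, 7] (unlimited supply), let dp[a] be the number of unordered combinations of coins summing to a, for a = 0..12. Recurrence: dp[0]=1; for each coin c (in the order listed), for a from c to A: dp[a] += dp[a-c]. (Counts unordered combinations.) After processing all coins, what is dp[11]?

after  coin     0     1     2     3     4     5     6     7     8     9    10    11    12
          1     1     1     1     1     1     1     1     1     1     1     1     1     1
          2     1     1     2     2     3     3     4     4     5     5     6     6     7
          4     1     1     2     2     4     4     6     6     9     9    12    12    16
          7     1     1     2     2     4     4     6     7    10    11    14    16    20

16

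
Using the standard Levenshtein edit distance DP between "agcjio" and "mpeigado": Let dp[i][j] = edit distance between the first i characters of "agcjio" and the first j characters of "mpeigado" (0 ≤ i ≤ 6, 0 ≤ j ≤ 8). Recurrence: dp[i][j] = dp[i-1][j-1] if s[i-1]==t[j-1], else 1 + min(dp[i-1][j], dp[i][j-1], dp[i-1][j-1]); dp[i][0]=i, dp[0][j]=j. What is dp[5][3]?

5

   ''  m  p  e  i  g  a  d  o
''  0  1  2  3  4  5  6  7  8
 a  1  1  2  3  4  5  5  6  7
 g  2  2  2  3  4  4  5  6  7
 c  3  3  3  3  4  5  5  6  7
 j  4  4  4  4  4  5  6  6  7
 i  5  5  5  5  4  5  6  7  7
 o  6  6  6  6  5  5  6  7  7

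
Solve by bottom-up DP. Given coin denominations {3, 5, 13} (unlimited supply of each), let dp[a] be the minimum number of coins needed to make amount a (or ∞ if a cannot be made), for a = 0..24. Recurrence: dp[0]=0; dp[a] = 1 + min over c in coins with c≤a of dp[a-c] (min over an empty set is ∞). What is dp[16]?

2

 a  0  1  2  3  4  5  6  7  8  9 10 11 12 13 14 15 16 17 18 19 20 21 22 23 24
dp  0  -  -  1  -  1  2  -  2  3  2  3  4  1  4  3  2  5  2  3  4  3  4  3  4
(- denotes ∞ / unreachable)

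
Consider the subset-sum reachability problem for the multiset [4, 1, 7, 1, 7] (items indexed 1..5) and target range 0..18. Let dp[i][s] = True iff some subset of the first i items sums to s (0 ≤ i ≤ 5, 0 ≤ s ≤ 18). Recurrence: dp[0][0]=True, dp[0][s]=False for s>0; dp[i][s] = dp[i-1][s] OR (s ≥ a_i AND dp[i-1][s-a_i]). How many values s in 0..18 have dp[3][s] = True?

i\s   0   1   2   3   4   5   6   7   8   9  10  11  12  13  14  15  16  17  18
  0   T   F   F   F   F   F   F   F   F   F   F   F   F   F   F   F   F   F   F
  1   T   F   F   F   T   F   F   F   F   F   F   F   F   F   F   F   F   F   F
  2   T   T   F   F   T   T   F   F   F   F   F   F   F   F   F   F   F   F   F
  3   T   T   F   F   T   T   F   T   T   F   F   T   T   F   F   F   F   F   F
  4   T   T   T   F   T   T   T   T   T   T   F   T   T   T   F   F   F   F   F
  5   T   T   T   F   T   T   T   T   T   T   F   T   T   T   T   T   T   F   T

8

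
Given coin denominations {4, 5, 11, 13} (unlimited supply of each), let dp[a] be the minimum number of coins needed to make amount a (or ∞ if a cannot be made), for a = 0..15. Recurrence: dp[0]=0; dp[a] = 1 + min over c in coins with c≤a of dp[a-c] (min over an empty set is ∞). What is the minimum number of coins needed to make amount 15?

 a  0  1  2  3  4  5  6  7  8  9 10 11 12 13 14 15
dp  0  -  -  -  1  1  -  -  2  2  2  1  3  1  3  2
(- denotes ∞ / unreachable)

2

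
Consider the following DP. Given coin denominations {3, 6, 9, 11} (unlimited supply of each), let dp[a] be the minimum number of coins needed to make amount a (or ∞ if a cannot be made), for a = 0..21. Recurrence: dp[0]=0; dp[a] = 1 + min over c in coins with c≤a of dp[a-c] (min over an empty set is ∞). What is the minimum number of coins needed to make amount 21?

 a  0  1  2  3  4  5  6  7  8  9 10 11 12 13 14 15 16 17 18 19 20 21
dp  0  -  -  1  -  -  1  -  -  1  -  1  2  -  2  2  -  2  2  -  2  3
(- denotes ∞ / unreachable)

3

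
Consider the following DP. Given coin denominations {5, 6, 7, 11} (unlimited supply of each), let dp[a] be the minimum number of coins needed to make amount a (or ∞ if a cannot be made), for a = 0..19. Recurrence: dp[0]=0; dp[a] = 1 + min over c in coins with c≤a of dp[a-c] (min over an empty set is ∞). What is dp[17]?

2

 a  0  1  2  3  4  5  6  7  8  9 10 11 12 13 14 15 16 17 18 19
dp  0  -  -  -  -  1  1  1  -  -  2  1  2  2  2  3  2  2  2  3
(- denotes ∞ / unreachable)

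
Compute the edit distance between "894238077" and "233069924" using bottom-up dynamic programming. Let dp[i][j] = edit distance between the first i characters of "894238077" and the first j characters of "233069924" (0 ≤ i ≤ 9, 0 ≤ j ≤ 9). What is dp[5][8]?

7

   ''  2  3  3  0  6  9  9  2  4
''  0  1  2  3  4  5  6  7  8  9
 8  1  1  2  3  4  5  6  7  8  9
 9  2  2  2  3  4  5  5  6  7  8
 4  3  3  3  3  4  5  6  6  7  7
 2  4  3  4  4  4  5  6  7  6  7
 3  5  4  3  4  5  5  6  7  7  7
 8  6  5  4  4  5  6  6  7  8  8
 0  7  6  5  5  4  5  6  7  8  9
 7  8  7  6  6  5  5  6  7  8  9
 7  9  8  7  7  6  6  6  7  8  9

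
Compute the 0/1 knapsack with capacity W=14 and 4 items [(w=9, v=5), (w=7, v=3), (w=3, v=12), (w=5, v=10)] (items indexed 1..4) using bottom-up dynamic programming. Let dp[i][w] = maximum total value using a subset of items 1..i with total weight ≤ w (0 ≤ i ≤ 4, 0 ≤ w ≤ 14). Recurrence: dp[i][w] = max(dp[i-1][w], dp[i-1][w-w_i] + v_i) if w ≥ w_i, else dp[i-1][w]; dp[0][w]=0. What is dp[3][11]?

i\w   0   1   2   3   4   5   6   7   8   9  10  11  12  13  14
  0   0   0   0   0   0   0   0   0   0   0   0   0   0   0   0
  1   0   0   0   0   0   0   0   0   0   5   5   5   5   5   5
  2   0   0   0   0   0   0   0   3   3   5   5   5   5   5   5
  3   0   0   0  12  12  12  12  12  12  12  15  15  17  17  17
  4   0   0   0  12  12  12  12  12  22  22  22  22  22  22  22

15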